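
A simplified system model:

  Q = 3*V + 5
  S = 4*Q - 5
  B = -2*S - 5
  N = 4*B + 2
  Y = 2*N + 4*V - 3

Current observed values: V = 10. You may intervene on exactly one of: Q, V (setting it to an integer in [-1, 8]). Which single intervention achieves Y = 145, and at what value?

Intervening on Q: with other inputs at their observed values, Y = -64*Q + 81. Solving for 145 gives Q = -1, within [-1, 8].
Intervening on V: Y = -188*V - 279. Reaching 145 requires V = -106/47, not an integer.

set Q = -1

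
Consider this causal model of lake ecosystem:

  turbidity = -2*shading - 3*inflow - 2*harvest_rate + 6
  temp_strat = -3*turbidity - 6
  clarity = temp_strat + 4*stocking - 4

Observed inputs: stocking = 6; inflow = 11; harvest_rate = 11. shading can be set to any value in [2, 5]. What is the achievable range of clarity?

Substituting into the turbidity equation gives turbidity = -2*shading - 49.
This gives temp_strat = 6*shading + 141.
clarity becomes 6*shading + 161.
Linear in shading, so extremes are at the endpoints: shading = 2 gives clarity = 173; shading = 5 gives clarity = 191.

173 to 191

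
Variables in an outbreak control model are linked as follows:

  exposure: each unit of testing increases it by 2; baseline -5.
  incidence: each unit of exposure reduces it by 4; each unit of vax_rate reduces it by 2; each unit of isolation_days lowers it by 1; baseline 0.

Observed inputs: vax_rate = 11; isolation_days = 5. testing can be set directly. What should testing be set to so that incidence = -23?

testing = 2

Substituting into the incidence equation gives incidence = -8*testing - 7.
Solve -8*testing - 7 = -23: testing = (-23 + 7) / -8 = 2.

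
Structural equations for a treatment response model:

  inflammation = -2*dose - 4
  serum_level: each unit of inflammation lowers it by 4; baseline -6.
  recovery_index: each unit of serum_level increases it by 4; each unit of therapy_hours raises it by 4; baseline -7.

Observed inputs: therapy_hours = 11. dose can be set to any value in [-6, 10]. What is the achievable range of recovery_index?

Substituting into the serum_level equation gives serum_level = 8*dose + 10.
Substituting into the recovery_index equation gives recovery_index = 32*dose + 77.
Linear in dose, so extremes are at the endpoints: dose = -6 gives recovery_index = -115; dose = 10 gives recovery_index = 397.

-115 to 397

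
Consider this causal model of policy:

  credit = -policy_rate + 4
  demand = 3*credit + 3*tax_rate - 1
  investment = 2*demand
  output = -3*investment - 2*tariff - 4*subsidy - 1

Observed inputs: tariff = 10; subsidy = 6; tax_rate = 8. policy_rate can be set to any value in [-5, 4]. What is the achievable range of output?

-345 to -183

Substituting into the demand equation gives demand = -3*policy_rate + 35.
Substituting into the investment equation gives investment = -6*policy_rate + 70.
Substituting into the output equation gives output = 18*policy_rate - 255.
Linear in policy_rate, so extremes are at the endpoints: policy_rate = -5 gives output = -345; policy_rate = 4 gives output = -183.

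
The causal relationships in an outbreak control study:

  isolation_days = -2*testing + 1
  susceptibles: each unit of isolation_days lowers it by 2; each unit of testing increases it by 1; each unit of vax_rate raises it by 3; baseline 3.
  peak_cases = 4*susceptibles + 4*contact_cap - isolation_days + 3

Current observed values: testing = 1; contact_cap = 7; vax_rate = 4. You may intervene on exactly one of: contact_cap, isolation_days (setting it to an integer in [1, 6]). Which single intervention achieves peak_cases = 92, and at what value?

set contact_cap = 4

Intervening on contact_cap: with other inputs at their observed values, peak_cases = 4*contact_cap + 76. Solving for 92 gives contact_cap = 4, within [1, 6].
Intervening on isolation_days: peak_cases = -9*isolation_days + 95. Reaching 92 requires isolation_days = 1/3, not an integer.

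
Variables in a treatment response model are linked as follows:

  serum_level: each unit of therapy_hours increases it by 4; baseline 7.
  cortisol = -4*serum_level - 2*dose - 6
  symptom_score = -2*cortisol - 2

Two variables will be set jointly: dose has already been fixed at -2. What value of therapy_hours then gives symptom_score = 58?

therapy_hours = 0

With dose held at -2:
Substituting into the cortisol equation gives cortisol = -16*therapy_hours - 30.
Substituting into the symptom_score equation gives symptom_score = 32*therapy_hours + 58.
Solve 32*therapy_hours + 58 = 58: therapy_hours = (58 - 58) / 32 = 0.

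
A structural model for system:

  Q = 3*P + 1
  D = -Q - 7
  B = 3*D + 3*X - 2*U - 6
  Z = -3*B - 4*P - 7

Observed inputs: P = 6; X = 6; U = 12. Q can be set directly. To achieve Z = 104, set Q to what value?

Q = 4

Intervening on Q fixes its value directly, overriding its dependence on P.
Substituting into the B equation gives B = -3*Q - 33.
Z becomes 9*Q + 68.
Solve 9*Q + 68 = 104: Q = (104 - 68) / 9 = 4.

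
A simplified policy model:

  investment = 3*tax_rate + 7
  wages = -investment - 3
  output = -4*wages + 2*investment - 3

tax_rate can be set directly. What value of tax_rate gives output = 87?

Substituting into the wages equation gives wages = -3*tax_rate - 10.
output becomes 18*tax_rate + 51.
Solve 18*tax_rate + 51 = 87: tax_rate = (87 - 51) / 18 = 2.

tax_rate = 2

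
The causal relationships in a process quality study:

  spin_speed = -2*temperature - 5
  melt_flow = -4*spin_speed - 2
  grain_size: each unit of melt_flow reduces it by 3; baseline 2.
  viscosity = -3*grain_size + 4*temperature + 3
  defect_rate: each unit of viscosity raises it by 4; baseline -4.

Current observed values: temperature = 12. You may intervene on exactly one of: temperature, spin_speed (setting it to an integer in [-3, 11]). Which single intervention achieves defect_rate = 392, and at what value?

Intervening on temperature: defect_rate = 304*temperature + 632. Reaching 392 requires temperature = -15/19, not an integer.
Intervening on spin_speed: with other inputs at their observed values, defect_rate = -144*spin_speed + 104. Solving for 392 gives spin_speed = -2, within [-3, 11].

set spin_speed = -2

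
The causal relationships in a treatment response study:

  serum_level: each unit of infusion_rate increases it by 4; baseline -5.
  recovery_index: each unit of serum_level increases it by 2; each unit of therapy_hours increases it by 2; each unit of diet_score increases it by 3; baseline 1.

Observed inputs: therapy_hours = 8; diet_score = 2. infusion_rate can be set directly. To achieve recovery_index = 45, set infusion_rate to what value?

Substituting into the recovery_index equation gives recovery_index = 8*infusion_rate + 13.
Solve 8*infusion_rate + 13 = 45: infusion_rate = (45 - 13) / 8 = 4.

infusion_rate = 4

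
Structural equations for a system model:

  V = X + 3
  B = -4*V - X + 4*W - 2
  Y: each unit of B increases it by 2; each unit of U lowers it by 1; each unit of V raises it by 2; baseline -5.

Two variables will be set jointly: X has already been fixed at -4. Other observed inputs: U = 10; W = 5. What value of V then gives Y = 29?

V = 0

With X held at -4:
Intervening on V fixes its value directly, overriding its dependence on X.
Substituting into the B equation gives B = -4*V + 22.
Substituting into the Y equation gives Y = -6*V + 29.
Solve -6*V + 29 = 29: V = (29 - 29) / -6 = 0.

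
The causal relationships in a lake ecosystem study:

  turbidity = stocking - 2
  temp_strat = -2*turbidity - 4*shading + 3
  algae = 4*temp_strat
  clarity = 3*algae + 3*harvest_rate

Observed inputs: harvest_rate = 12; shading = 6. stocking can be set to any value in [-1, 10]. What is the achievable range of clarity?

Substituting into the temp_strat equation gives temp_strat = -2*stocking - 17.
algae becomes -8*stocking - 68.
clarity becomes -24*stocking - 168.
Linear in stocking, so extremes are at the endpoints: stocking = -1 gives clarity = -144; stocking = 10 gives clarity = -408.

-408 to -144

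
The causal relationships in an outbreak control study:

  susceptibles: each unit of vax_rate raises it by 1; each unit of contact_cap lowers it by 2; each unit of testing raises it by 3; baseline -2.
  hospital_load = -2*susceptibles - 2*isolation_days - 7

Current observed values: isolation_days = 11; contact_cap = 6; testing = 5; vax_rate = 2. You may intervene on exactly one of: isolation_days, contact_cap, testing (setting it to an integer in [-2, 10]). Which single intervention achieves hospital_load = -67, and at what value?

set contact_cap = -2

Intervening on isolation_days: hospital_load = -2*isolation_days - 13. Reaching -67 requires isolation_days = 27, outside [-2, 10].
Intervening on contact_cap: with other inputs at their observed values, hospital_load = 4*contact_cap - 59. Solving for -67 gives contact_cap = -2, within [-2, 10].
Intervening on testing: hospital_load = -6*testing - 5. Reaching -67 requires testing = 31/3, not an integer.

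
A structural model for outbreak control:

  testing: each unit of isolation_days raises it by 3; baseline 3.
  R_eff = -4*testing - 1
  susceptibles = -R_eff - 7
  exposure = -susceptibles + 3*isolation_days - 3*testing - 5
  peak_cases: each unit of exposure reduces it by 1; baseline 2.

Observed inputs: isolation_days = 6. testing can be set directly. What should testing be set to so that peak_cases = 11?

testing = 4

Intervening on testing fixes its value directly, overriding its dependence on isolation_days.
Substituting into the susceptibles equation gives susceptibles = 4*testing - 6.
Substituting into the exposure equation gives exposure = -7*testing + 19.
Substituting into the peak_cases equation gives peak_cases = 7*testing - 17.
Solve 7*testing - 17 = 11: testing = (11 + 17) / 7 = 4.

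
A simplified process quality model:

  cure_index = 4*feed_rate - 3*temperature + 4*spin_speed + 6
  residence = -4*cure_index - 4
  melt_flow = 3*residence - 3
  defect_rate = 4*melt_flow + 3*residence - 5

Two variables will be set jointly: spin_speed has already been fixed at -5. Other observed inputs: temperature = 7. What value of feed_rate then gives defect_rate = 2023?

With spin_speed held at -5:
Substituting into the cure_index equation gives cure_index = 4*feed_rate - 35.
So residence = -16*feed_rate + 136.
Substituting into the melt_flow equation gives melt_flow = -48*feed_rate + 405.
So defect_rate = -240*feed_rate + 2023.
Solve -240*feed_rate + 2023 = 2023: feed_rate = (2023 - 2023) / -240 = 0.

feed_rate = 0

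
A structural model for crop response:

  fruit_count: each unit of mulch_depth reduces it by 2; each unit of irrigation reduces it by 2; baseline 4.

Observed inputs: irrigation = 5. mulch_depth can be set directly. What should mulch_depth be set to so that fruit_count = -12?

mulch_depth = 3

Substituting into the fruit_count equation gives fruit_count = -2*mulch_depth - 6.
Solve -2*mulch_depth - 6 = -12: mulch_depth = (-12 + 6) / -2 = 3.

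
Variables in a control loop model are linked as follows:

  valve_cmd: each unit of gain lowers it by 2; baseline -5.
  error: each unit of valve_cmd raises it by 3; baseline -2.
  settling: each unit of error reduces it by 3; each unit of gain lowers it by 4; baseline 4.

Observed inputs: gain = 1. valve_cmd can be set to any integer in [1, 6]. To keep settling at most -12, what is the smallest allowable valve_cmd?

valve_cmd = 2

Intervening on valve_cmd fixes its value directly, overriding its dependence on gain.
Substituting into the settling equation gives settling = -9*valve_cmd + 6.
Require -9*valve_cmd + 6 ≤ -12, so valve_cmd ≥ 2.
The smallest integer in [1, 6] satisfying this is 2.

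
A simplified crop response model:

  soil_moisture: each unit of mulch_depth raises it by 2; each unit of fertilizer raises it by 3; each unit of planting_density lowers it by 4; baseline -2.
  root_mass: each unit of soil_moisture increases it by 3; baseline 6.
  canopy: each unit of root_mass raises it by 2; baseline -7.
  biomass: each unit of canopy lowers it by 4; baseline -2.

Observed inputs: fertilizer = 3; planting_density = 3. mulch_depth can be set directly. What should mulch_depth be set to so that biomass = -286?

mulch_depth = 8

Substituting into the soil_moisture equation gives soil_moisture = 2*mulch_depth - 5.
Substituting into the root_mass equation gives root_mass = 6*mulch_depth - 9.
Substituting into the canopy equation gives canopy = 12*mulch_depth - 25.
Substituting into the biomass equation gives biomass = -48*mulch_depth + 98.
Solve -48*mulch_depth + 98 = -286: mulch_depth = (-286 - 98) / -48 = 8.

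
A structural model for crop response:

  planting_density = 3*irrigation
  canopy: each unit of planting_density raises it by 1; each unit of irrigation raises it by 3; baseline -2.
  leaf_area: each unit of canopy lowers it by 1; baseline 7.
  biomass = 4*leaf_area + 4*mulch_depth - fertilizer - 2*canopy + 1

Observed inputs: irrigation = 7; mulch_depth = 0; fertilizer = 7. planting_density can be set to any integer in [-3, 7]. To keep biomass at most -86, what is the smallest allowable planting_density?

Intervening on planting_density fixes its value directly, overriding its dependence on irrigation.
Substituting into the canopy equation gives canopy = planting_density + 19.
Substituting into the leaf_area equation gives leaf_area = -planting_density - 12.
This gives biomass = -6*planting_density - 92.
Require -6*planting_density - 92 ≤ -86, so planting_density ≥ -1.
The smallest integer in [-3, 7] satisfying this is -1.

planting_density = -1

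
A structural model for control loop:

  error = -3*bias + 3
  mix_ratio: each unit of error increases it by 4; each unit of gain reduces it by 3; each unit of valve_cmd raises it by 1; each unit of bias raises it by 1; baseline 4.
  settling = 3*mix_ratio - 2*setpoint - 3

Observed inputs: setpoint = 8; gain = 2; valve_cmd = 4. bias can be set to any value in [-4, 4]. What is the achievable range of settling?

Substituting into the mix_ratio equation gives mix_ratio = -11*bias + 14.
Substituting into the settling equation gives settling = -33*bias + 23.
Linear in bias, so extremes are at the endpoints: bias = -4 gives settling = 155; bias = 4 gives settling = -109.

-109 to 155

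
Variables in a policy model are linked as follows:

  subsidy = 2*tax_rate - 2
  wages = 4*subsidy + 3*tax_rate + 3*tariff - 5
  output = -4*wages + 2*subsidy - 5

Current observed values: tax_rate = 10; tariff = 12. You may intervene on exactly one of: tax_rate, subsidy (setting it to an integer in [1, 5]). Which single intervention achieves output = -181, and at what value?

set tax_rate = 2

Intervening on tax_rate: with other inputs at their observed values, output = -40*tax_rate - 101. Solving for -181 gives tax_rate = 2, within [1, 5].
Intervening on subsidy: output = -14*subsidy - 249. Reaching -181 requires subsidy = -34/7, not an integer.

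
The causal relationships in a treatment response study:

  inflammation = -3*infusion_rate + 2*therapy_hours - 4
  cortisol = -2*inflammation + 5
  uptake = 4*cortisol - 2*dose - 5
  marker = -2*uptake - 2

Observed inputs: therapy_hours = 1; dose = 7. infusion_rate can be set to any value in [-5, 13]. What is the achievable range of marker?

Substituting into the inflammation equation gives inflammation = -3*infusion_rate - 2.
So cortisol = 6*infusion_rate + 9.
Substituting into the uptake equation gives uptake = 24*infusion_rate + 17.
This gives marker = -48*infusion_rate - 36.
Linear in infusion_rate, so extremes are at the endpoints: infusion_rate = -5 gives marker = 204; infusion_rate = 13 gives marker = -660.

-660 to 204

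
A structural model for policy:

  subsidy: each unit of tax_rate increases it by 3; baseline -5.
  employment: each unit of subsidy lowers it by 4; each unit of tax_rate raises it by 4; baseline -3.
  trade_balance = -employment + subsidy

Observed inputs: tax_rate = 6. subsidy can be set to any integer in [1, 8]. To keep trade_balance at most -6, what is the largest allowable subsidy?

Intervening on subsidy fixes its value directly, overriding its dependence on tax_rate.
Substituting into the employment equation gives employment = -4*subsidy + 21.
trade_balance becomes 5*subsidy - 21.
Require 5*subsidy - 21 ≤ -6, so subsidy ≤ 3.
The largest integer in [1, 8] satisfying this is 3.

subsidy = 3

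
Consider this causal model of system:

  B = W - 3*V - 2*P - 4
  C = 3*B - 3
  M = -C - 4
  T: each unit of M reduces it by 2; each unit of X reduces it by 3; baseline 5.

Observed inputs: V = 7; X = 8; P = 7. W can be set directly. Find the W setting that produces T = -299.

W = -8

Substituting into the B equation gives B = W - 39.
So C = 3*W - 120.
This gives M = -3*W + 116.
So T = 6*W - 251.
Solve 6*W - 251 = -299: W = (-299 + 251) / 6 = -8.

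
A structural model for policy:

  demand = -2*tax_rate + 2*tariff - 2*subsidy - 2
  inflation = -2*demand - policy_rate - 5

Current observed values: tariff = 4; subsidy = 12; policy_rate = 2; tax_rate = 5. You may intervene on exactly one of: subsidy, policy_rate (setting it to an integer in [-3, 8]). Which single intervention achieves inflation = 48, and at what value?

set policy_rate = 3

Intervening on subsidy: inflation = 4*subsidy + 1. Reaching 48 requires subsidy = 47/4, not an integer.
Intervening on policy_rate: with other inputs at their observed values, inflation = -policy_rate + 51. Solving for 48 gives policy_rate = 3, within [-3, 8].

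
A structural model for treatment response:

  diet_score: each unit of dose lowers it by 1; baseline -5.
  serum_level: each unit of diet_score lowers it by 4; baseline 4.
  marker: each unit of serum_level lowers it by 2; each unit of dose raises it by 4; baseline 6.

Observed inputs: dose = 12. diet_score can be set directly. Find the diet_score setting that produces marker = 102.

diet_score = 7

Intervening on diet_score fixes its value directly, overriding its dependence on dose.
Substituting into the marker equation gives marker = 8*diet_score + 46.
Solve 8*diet_score + 46 = 102: diet_score = (102 - 46) / 8 = 7.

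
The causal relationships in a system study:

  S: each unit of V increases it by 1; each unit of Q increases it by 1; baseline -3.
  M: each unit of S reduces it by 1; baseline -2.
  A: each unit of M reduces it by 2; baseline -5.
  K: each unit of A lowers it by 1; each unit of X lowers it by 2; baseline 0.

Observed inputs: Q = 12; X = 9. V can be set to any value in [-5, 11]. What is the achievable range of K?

Substituting into the S equation gives S = V + 9.
M becomes -V - 11.
Substituting into the A equation gives A = 2*V + 17.
Substituting into the K equation gives K = -2*V - 35.
Linear in V, so extremes are at the endpoints: V = -5 gives K = -25; V = 11 gives K = -57.

-57 to -25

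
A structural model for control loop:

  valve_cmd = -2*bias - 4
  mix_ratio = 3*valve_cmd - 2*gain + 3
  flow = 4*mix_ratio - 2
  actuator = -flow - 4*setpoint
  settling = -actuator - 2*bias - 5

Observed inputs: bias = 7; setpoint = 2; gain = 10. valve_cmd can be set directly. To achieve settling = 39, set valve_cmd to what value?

valve_cmd = 10

Intervening on valve_cmd fixes its value directly, overriding its dependence on bias.
Substituting into the mix_ratio equation gives mix_ratio = 3*valve_cmd - 17.
This gives flow = 12*valve_cmd - 70.
Substituting into the actuator equation gives actuator = -12*valve_cmd + 62.
Substituting into the settling equation gives settling = 12*valve_cmd - 81.
Solve 12*valve_cmd - 81 = 39: valve_cmd = (39 + 81) / 12 = 10.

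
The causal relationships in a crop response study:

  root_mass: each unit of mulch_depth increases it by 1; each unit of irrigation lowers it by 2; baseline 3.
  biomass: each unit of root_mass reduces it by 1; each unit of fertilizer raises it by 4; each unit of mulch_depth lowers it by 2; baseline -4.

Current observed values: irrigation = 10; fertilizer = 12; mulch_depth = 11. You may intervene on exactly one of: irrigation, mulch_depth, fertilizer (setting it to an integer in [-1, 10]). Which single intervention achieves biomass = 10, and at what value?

set irrigation = 1

Intervening on irrigation: with other inputs at their observed values, biomass = 2*irrigation + 8. Solving for 10 gives irrigation = 1, within [-1, 10].
Intervening on mulch_depth: biomass = -3*mulch_depth + 61. Reaching 10 requires mulch_depth = 17, outside [-1, 10].
Intervening on fertilizer: biomass = 4*fertilizer - 20. Reaching 10 requires fertilizer = 15/2, not an integer.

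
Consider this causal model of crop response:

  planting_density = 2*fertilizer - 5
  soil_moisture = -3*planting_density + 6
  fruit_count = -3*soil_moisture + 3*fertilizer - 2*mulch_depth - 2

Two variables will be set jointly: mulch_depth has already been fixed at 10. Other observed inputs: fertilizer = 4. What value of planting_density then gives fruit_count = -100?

planting_density = -8

With mulch_depth held at 10:
Intervening on planting_density fixes its value directly, overriding its dependence on fertilizer.
Substituting into the fruit_count equation gives fruit_count = 9*planting_density - 28.
Solve 9*planting_density - 28 = -100: planting_density = (-100 + 28) / 9 = -8.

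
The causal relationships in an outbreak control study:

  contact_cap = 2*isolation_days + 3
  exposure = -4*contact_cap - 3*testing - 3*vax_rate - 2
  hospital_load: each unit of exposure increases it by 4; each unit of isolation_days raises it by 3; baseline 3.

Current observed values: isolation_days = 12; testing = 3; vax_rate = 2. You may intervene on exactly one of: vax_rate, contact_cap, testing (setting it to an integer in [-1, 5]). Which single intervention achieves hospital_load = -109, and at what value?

Intervening on vax_rate: hospital_load = -12*vax_rate - 437. Reaching -109 requires vax_rate = -82/3, not an integer.
Intervening on contact_cap: with other inputs at their observed values, hospital_load = -16*contact_cap - 29. Solving for -109 gives contact_cap = 5, within [-1, 5].
Intervening on testing: hospital_load = -12*testing - 425. Reaching -109 requires testing = -79/3, not an integer.

set contact_cap = 5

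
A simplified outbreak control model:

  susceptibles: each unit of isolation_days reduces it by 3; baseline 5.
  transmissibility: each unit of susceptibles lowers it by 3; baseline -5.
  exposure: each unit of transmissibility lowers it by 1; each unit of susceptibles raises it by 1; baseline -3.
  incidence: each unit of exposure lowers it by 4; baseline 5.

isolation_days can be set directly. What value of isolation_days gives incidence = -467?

isolation_days = -8

Substituting into the transmissibility equation gives transmissibility = 9*isolation_days - 20.
This gives exposure = -12*isolation_days + 22.
Substituting into the incidence equation gives incidence = 48*isolation_days - 83.
Solve 48*isolation_days - 83 = -467: isolation_days = (-467 + 83) / 48 = -8.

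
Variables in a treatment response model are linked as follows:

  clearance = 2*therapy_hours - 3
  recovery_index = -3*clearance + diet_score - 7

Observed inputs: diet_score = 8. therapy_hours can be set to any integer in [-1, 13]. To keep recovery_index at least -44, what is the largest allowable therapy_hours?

therapy_hours = 9

Substituting into the recovery_index equation gives recovery_index = -6*therapy_hours + 10.
Require -6*therapy_hours + 10 ≥ -44, so therapy_hours ≤ 9.
The largest integer in [-1, 13] satisfying this is 9.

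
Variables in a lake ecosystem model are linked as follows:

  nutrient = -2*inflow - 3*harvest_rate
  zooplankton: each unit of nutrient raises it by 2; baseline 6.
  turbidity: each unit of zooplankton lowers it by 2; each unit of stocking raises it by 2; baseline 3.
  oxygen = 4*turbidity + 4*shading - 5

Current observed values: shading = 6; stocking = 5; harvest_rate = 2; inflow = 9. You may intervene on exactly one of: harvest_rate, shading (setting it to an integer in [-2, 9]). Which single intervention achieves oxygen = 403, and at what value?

Intervening on harvest_rate: oxygen = 48*harvest_rate + 311. Reaching 403 requires harvest_rate = 23/12, not an integer.
Intervening on shading: with other inputs at their observed values, oxygen = 4*shading + 383. Solving for 403 gives shading = 5, within [-2, 9].

set shading = 5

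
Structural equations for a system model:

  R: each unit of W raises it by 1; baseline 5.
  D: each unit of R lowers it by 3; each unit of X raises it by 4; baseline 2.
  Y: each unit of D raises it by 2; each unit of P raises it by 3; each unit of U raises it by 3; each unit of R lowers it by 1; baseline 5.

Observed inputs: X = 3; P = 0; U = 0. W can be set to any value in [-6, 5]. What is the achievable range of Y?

Substituting into the D equation gives D = -3*W - 1.
Substituting into the Y equation gives Y = -7*W - 2.
Linear in W, so extremes are at the endpoints: W = -6 gives Y = 40; W = 5 gives Y = -37.

-37 to 40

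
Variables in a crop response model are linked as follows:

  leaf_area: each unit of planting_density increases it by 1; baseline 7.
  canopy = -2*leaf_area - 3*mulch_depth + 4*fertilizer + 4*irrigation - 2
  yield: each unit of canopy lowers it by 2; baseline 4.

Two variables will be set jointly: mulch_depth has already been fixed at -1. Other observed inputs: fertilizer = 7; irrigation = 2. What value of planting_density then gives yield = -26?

With mulch_depth held at -1:
Substituting into the canopy equation gives canopy = -2*planting_density + 23.
This gives yield = 4*planting_density - 42.
Solve 4*planting_density - 42 = -26: planting_density = (-26 + 42) / 4 = 4.

planting_density = 4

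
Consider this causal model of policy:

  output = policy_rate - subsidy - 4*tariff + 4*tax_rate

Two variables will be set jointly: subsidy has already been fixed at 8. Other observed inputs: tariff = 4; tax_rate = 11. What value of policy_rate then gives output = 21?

With subsidy held at 8:
Substituting into the output equation gives output = policy_rate + 20.
Solve policy_rate + 20 = 21: policy_rate = (21 - 20) / 1 = 1.

policy_rate = 1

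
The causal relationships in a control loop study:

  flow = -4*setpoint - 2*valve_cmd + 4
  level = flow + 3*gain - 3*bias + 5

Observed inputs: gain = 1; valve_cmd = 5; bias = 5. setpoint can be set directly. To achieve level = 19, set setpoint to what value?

setpoint = -8

Substituting into the flow equation gives flow = -4*setpoint - 6.
So level = -4*setpoint - 13.
Solve -4*setpoint - 13 = 19: setpoint = (19 + 13) / -4 = -8.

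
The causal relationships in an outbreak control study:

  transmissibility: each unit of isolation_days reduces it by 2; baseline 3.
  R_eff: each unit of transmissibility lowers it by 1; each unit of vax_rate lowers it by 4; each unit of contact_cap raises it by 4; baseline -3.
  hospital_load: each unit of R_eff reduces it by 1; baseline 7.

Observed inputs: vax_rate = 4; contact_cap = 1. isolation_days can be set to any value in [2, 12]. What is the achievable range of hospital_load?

Substituting into the R_eff equation gives R_eff = 2*isolation_days - 18.
This gives hospital_load = -2*isolation_days + 25.
Linear in isolation_days, so extremes are at the endpoints: isolation_days = 2 gives hospital_load = 21; isolation_days = 12 gives hospital_load = 1.

1 to 21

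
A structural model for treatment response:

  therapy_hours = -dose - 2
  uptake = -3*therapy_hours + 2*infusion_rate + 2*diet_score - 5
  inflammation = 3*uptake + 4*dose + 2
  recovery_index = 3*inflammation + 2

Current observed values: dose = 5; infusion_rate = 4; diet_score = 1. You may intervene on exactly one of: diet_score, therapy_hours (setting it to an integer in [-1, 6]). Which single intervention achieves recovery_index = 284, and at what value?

set diet_score = 0

Intervening on diet_score: with other inputs at their observed values, recovery_index = 18*diet_score + 284. Solving for 284 gives diet_score = 0, within [-1, 6].
Intervening on therapy_hours: recovery_index = -27*therapy_hours + 113. Reaching 284 requires therapy_hours = -19/3, not an integer.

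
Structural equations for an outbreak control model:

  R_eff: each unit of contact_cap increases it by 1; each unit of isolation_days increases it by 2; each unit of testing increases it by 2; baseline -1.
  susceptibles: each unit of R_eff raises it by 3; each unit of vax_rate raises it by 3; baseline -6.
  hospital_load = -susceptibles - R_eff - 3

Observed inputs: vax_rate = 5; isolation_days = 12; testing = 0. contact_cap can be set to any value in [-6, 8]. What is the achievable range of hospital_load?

Substituting into the R_eff equation gives R_eff = contact_cap + 23.
So susceptibles = 3*contact_cap + 78.
hospital_load becomes -4*contact_cap - 104.
Linear in contact_cap, so extremes are at the endpoints: contact_cap = -6 gives hospital_load = -80; contact_cap = 8 gives hospital_load = -136.

-136 to -80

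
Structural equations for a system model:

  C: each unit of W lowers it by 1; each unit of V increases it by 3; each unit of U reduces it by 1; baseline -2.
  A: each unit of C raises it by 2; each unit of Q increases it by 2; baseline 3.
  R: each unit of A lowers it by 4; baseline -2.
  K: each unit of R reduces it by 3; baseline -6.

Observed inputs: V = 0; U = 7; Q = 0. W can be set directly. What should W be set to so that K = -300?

Substituting into the C equation gives C = -W - 9.
Substituting into the A equation gives A = -2*W - 15.
This gives R = 8*W + 58.
So K = -24*W - 180.
Solve -24*W - 180 = -300: W = (-300 + 180) / -24 = 5.

W = 5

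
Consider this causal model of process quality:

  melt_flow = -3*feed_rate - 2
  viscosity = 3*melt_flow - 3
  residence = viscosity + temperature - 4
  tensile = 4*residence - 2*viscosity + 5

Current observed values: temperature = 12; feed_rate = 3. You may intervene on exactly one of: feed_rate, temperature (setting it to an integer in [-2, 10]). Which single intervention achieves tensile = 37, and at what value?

Intervening on feed_rate: with other inputs at their observed values, tensile = -18*feed_rate + 19. Solving for 37 gives feed_rate = -1, within [-2, 10].
Intervening on temperature: tensile = 4*temperature - 83. Reaching 37 requires temperature = 30, outside [-2, 10].

set feed_rate = -1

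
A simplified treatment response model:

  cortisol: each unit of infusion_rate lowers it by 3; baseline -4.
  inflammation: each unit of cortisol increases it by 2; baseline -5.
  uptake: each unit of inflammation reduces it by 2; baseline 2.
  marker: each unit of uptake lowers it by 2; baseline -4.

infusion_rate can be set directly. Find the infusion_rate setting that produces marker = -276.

Substituting into the inflammation equation gives inflammation = -6*infusion_rate - 13.
This gives uptake = 12*infusion_rate + 28.
Substituting into the marker equation gives marker = -24*infusion_rate - 60.
Solve -24*infusion_rate - 60 = -276: infusion_rate = (-276 + 60) / -24 = 9.

infusion_rate = 9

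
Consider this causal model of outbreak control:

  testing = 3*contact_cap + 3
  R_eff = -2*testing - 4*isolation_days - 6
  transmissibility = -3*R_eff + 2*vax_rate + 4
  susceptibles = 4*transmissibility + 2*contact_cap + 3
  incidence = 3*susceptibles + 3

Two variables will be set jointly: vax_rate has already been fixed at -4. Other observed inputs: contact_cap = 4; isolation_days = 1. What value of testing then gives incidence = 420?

With vax_rate held at -4:
Intervening on testing fixes its value directly, overriding its dependence on contact_cap.
Substituting into the R_eff equation gives R_eff = -2*testing - 10.
Substituting into the transmissibility equation gives transmissibility = 6*testing + 26.
So susceptibles = 24*testing + 115.
So incidence = 72*testing + 348.
Solve 72*testing + 348 = 420: testing = (420 - 348) / 72 = 1.

testing = 1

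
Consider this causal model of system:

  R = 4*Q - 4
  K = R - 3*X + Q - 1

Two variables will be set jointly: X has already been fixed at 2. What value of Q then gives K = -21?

With X held at 2:
Substituting into the K equation gives K = 5*Q - 11.
Solve 5*Q - 11 = -21: Q = (-21 + 11) / 5 = -2.

Q = -2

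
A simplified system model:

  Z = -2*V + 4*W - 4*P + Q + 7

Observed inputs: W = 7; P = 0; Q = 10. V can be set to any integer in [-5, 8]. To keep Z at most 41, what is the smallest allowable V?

V = 2

Substituting into the Z equation gives Z = -2*V + 45.
Require -2*V + 45 ≤ 41, so V ≥ 2.
The smallest integer in [-5, 8] satisfying this is 2.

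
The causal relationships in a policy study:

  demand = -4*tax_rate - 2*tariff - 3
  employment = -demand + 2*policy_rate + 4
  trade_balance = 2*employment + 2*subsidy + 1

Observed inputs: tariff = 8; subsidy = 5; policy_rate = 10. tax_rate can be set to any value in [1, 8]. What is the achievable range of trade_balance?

105 to 161

Substituting into the demand equation gives demand = -4*tax_rate - 19.
So employment = 4*tax_rate + 43.
Substituting into the trade_balance equation gives trade_balance = 8*tax_rate + 97.
Linear in tax_rate, so extremes are at the endpoints: tax_rate = 1 gives trade_balance = 105; tax_rate = 8 gives trade_balance = 161.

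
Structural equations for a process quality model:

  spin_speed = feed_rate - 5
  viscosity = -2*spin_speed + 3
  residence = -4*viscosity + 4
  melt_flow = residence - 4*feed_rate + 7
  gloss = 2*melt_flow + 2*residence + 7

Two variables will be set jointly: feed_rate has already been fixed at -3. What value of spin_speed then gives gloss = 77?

With feed_rate held at -3:
Intervening on spin_speed fixes its value directly, overriding its dependence on feed_rate.
Substituting into the residence equation gives residence = 8*spin_speed - 8.
melt_flow becomes 8*spin_speed + 11.
Substituting into the gloss equation gives gloss = 32*spin_speed + 13.
Solve 32*spin_speed + 13 = 77: spin_speed = (77 - 13) / 32 = 2.

spin_speed = 2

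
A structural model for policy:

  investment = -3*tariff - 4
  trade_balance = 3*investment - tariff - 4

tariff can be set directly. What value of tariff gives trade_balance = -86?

tariff = 7

Substituting into the trade_balance equation gives trade_balance = -10*tariff - 16.
Solve -10*tariff - 16 = -86: tariff = (-86 + 16) / -10 = 7.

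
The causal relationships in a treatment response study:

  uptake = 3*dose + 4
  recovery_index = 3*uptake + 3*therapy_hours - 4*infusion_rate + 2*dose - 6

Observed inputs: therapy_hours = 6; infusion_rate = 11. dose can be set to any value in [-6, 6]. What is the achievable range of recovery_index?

-86 to 46

Substituting into the recovery_index equation gives recovery_index = 11*dose - 20.
Linear in dose, so extremes are at the endpoints: dose = -6 gives recovery_index = -86; dose = 6 gives recovery_index = 46.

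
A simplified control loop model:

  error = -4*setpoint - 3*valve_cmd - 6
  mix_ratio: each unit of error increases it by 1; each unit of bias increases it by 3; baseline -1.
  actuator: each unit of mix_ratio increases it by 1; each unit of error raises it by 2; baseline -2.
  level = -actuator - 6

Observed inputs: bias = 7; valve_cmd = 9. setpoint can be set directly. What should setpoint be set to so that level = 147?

Substituting into the error equation gives error = -4*setpoint - 33.
mix_ratio becomes -4*setpoint - 13.
Substituting into the actuator equation gives actuator = -12*setpoint - 81.
So level = 12*setpoint + 75.
Solve 12*setpoint + 75 = 147: setpoint = (147 - 75) / 12 = 6.

setpoint = 6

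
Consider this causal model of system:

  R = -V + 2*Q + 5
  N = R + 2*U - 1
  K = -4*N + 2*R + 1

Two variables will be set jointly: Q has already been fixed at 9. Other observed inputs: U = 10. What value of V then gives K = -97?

With Q held at 9:
Substituting into the R equation gives R = -V + 23.
Substituting into the N equation gives N = -V + 42.
K becomes 2*V - 121.
Solve 2*V - 121 = -97: V = (-97 + 121) / 2 = 12.

V = 12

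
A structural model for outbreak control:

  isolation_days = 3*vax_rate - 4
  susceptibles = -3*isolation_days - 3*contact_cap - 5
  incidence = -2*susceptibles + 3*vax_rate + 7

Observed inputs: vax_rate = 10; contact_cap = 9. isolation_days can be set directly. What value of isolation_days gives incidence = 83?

isolation_days = -3

Intervening on isolation_days fixes its value directly, overriding its dependence on vax_rate.
Substituting into the susceptibles equation gives susceptibles = -3*isolation_days - 32.
incidence becomes 6*isolation_days + 101.
Solve 6*isolation_days + 101 = 83: isolation_days = (83 - 101) / 6 = -3.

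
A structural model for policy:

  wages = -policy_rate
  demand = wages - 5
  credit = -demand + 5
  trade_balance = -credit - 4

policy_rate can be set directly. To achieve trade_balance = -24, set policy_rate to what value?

Substituting into the demand equation gives demand = -policy_rate - 5.
Substituting into the credit equation gives credit = policy_rate + 10.
Substituting into the trade_balance equation gives trade_balance = -policy_rate - 14.
Solve -policy_rate - 14 = -24: policy_rate = (-24 + 14) / -1 = 10.

policy_rate = 10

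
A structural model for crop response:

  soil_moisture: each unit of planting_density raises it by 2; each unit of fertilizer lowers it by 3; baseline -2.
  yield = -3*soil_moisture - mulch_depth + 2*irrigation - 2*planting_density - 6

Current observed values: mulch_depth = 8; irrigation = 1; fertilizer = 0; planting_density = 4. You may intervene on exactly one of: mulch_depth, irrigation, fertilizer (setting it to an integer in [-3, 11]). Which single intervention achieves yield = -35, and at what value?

Intervening on mulch_depth: with other inputs at their observed values, yield = -mulch_depth - 30. Solving for -35 gives mulch_depth = 5, within [-3, 11].
Intervening on irrigation: yield = 2*irrigation - 40. Reaching -35 requires irrigation = 5/2, not an integer.
Intervening on fertilizer: yield = 9*fertilizer - 38. Reaching -35 requires fertilizer = 1/3, not an integer.

set mulch_depth = 5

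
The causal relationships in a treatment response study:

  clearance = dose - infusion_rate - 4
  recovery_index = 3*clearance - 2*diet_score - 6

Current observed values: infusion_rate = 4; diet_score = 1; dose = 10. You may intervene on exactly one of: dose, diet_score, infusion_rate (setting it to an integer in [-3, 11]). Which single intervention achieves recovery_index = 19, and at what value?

Intervening on dose: recovery_index = 3*dose - 32. Reaching 19 requires dose = 17, outside [-3, 11].
Intervening on diet_score: recovery_index = -2*diet_score. Reaching 19 requires diet_score = -19/2, not an integer.
Intervening on infusion_rate: with other inputs at their observed values, recovery_index = -3*infusion_rate + 10. Solving for 19 gives infusion_rate = -3, within [-3, 11].

set infusion_rate = -3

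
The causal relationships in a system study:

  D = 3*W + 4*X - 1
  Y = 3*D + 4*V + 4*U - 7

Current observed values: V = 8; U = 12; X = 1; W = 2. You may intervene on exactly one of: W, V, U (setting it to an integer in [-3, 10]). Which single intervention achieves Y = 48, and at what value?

Intervening on W: Y = 9*W + 82. Reaching 48 requires W = -34/9, not an integer.
Intervening on V: Y = 4*V + 68. Reaching 48 requires V = -5, outside [-3, 10].
Intervening on U: with other inputs at their observed values, Y = 4*U + 52. Solving for 48 gives U = -1, within [-3, 10].

set U = -1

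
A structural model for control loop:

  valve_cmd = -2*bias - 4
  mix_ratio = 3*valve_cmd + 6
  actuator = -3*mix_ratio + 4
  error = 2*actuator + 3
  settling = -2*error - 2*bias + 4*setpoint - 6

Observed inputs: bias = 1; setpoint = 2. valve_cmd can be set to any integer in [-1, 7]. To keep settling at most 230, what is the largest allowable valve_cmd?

valve_cmd = 5

Intervening on valve_cmd fixes its value directly, overriding its dependence on bias.
Substituting into the actuator equation gives actuator = -9*valve_cmd - 14.
Substituting into the error equation gives error = -18*valve_cmd - 25.
Substituting into the settling equation gives settling = 36*valve_cmd + 50.
Require 36*valve_cmd + 50 ≤ 230, so valve_cmd ≤ 5.
The largest integer in [-1, 7] satisfying this is 5.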